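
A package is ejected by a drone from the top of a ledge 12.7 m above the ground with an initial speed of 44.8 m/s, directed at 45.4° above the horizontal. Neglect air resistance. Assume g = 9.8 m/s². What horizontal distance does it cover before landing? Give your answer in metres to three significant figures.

Components: vₓ = 44.80 cos 45.4° = 31.46 m/s, v_y0 = 44.80 sin 45.4° = 31.90 m/s.
With up positive and y = 0 at the ground: y(t) = 12.7 + (31.90) t − 4.900 t². Setting y = 0 and taking the positive root: t = [31.90 + √(31.90² + 2·9.80·12.7)] / 9.80 = (31.90 + 35.59) / 9.80 = 6.886 s.
Horizontal distance: R = vₓ t = 31.46 × 6.886 = 216.6 m.

217 m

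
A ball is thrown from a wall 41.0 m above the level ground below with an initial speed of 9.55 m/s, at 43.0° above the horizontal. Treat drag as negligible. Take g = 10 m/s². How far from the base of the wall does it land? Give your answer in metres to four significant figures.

25.06 m

Resolve: vₓ = 9.550 cos 43.0° = 6.984 m/s and v_y0 = 9.550 sin 43.0° = 6.513 m/s.
With up positive and y = 0 at the ground: y(t) = 41.0 + (6.513) t − 5.000 t². Setting y = 0 and taking the positive root: t = [6.513 + √(6.513² + 2·10.0·41.0)] / 10.0 = (6.513 + 29.37) / 10.0 = 3.588 s.
Horizontal distance: R = vₓ t = 6.984 × 3.588 = 25.06 m.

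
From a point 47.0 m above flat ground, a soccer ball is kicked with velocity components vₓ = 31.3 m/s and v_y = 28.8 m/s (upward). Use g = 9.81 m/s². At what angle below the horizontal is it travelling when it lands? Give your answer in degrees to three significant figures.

With up positive and y = 0 at the ground: y(t) = 47.0 + (28.80) t − 4.905 t². Setting y = 0 and taking the positive root: t = [28.80 + √(28.80² + 2·9.81·47.0)] / 9.81 = (28.80 + 41.85) / 9.81 = 7.202 s.
At impact: v_y = v_y0 − g t = −41.85 m/s; vₓ = 31.30 m/s.
Angle below horizontal: arctan(|v_y|/vₓ) = arctan(41.85/31.30) = 53.21°.

53.2°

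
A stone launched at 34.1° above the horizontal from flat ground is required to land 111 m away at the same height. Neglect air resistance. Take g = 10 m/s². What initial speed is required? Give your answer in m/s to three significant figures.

From R = (v₀² / g) sin 2θ: v₀ = √(gR / sin 2θ).
v₀ = √(10.0 × 111 / sin 68.20°) = √(1110 / 0.9285) = √1195.5 = 34.58 m/s.

34.6 m/s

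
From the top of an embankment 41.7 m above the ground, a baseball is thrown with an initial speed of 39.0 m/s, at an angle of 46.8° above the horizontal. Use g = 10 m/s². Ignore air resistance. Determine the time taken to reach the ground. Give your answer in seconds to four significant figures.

6.895 s

Resolve: vₓ = 39.00 cos 46.8° = 26.70 m/s and v_y0 = 39.00 sin 46.8° = 28.43 m/s.
Vertical motion (up positive, ground at y = 0): 5.000 t² − (28.43) t − 41.7 = 0, so t = (28.43 + √(28.43² + 2·10.0·41.7)) / 10.0 = (28.43 + 40.52) / 10.0 = 6.895 s.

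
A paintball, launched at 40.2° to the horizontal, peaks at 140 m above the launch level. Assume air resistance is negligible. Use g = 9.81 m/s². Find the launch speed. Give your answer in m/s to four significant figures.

At the peak v_y = 0, so v_y0 = √(2gH) = √(2 × 9.81 × 140) = 52.41 m/s.
v_y0 = v₀ sin θ ⇒ v₀ = 52.41 / sin 40.2° = 81.20 m/s.

81.20 m/s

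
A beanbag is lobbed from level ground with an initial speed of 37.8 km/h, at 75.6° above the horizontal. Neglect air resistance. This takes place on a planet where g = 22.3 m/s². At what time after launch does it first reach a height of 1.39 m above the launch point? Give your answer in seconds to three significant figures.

Convert: 37.8 km/h = 37.8/3.6 = 10.50 m/s.
Horizontal component vₓ = 10.50 cos 75.6° = 2.611 m/s; vertical v_y0 = 10.50 sin 75.6° = 10.17 m/s.
Height y(t) = 10.17 t − 11.15 t² = 1.39 gives 11.15 t² − 10.17 t + 1.39 = 0.
t = [10.17 ± √(10.17² − 2·22.3·1.39)] / 22.3 = (10.17 ± 6.437) / 22.3, so t = 0.1674 s or t = 0.7447 s.
The first (ascending) time is 0.1674 s.

0.167 s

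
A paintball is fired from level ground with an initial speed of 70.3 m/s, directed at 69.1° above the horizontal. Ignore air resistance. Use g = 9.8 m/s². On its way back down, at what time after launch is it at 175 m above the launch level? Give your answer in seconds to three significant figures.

9.73 s

vₓ = 70.30 cos 69.1° = 25.08 m/s; v_y0 = 70.30 sin 69.1° = 65.67 m/s.
Require v_y0 t − ½ g t² = 175, i.e. 4.900 t² − 65.67 t + 175 = 0.
t = [65.67 ± √(65.67² − 2·9.80·175)] / 9.80 = (65.67 ± 29.72) / 9.80, so t = 3.669 s or t = 9.734 s.
The descending-branch root is 9.734 s.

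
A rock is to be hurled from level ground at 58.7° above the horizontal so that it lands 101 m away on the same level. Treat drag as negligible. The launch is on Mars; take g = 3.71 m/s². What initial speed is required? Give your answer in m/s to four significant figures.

20.54 m/s

From R = (v₀² / g) sin 2θ: v₀ = √(gR / sin 2θ).
v₀ = √(3.71 × 101 / sin 117.4°) = √(374.7 / 0.8878) = √422.06 = 20.54 m/s.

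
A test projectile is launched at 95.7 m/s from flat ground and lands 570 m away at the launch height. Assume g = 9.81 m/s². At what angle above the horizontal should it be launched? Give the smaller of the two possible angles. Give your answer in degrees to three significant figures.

From R = (v₀²/g) sin 2θ: sin 2θ = 9.81 × 570 / 9158.5 = 0.6105.
2θ = 37.63° or 180° − 37.63° = 142.4°, so θ = 18.81° or 71.19°.
The smaller angle is 18.81°.

18.8°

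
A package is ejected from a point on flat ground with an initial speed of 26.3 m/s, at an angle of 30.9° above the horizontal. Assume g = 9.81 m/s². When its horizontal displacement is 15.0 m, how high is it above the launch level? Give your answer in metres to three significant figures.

6.81 m

Horizontal component vₓ = 26.30 cos 30.9° = 22.57 m/s; vertical v_y0 = 26.30 sin 30.9° = 13.51 m/s.
At x = 15.0 m, t = x/vₓ = 15.0/22.57 = 0.6647 s.
Height: y = v_y0 t − ½ g t² = 13.51 × 0.6647 − 4.905 × 0.6647² = 8.977 − 2.167 = 6.810 m.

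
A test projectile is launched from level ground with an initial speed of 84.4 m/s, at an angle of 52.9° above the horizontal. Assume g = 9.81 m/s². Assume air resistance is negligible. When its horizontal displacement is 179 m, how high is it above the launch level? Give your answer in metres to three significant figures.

vₓ = 84.40 cos 52.9° = 50.91 m/s; v_y0 = 84.40 sin 52.9° = 67.32 m/s.
Time to reach x = 179 m: t = x/vₓ = 179/50.91 = 3.516 s.
Height: y = v_y0 t − ½ g t² = 67.32 × 3.516 − 4.905 × 3.516² = 236.7 − 60.64 = 176.0 m.

176 m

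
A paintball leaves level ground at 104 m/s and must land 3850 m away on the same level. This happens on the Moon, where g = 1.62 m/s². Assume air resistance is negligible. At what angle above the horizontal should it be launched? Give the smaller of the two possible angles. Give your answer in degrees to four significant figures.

17.61°

R = v₀² sin 2θ / g gives sin 2θ = gR/v₀² = 1.62·3850/104² = 0.5766.
2θ = 35.21° or 180° − 35.21° = 144.8°, so θ = 17.61° or 72.39°.
The smaller angle is 17.61°.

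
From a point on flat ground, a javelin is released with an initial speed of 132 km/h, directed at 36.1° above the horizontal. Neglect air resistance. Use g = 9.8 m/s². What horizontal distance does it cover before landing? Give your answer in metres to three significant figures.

131 m

Convert: 132 km/h = 132/3.6 = 36.67 m/s.
Resolve: vₓ = 36.67 cos 36.1° = 29.63 m/s and v_y0 = 36.67 sin 36.1° = 21.60 m/s.
Flight time T = 2 v_y0 / g = 4.409 s.
Range: R = vₓ T = 29.63 × 4.409 = 130.6 m.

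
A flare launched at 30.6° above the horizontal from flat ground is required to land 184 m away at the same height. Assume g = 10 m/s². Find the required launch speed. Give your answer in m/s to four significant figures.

45.82 m/s

From R = (v₀² / g) sin 2θ: v₀ = √(gR / sin 2θ).
v₀ = √(10.0 × 184 / sin 61.20°) = √(1840 / 0.8763) = √2099.7 = 45.82 m/s.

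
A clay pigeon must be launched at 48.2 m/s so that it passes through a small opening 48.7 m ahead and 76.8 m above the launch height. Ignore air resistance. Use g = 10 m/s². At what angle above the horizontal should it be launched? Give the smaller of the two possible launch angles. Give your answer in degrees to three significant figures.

65.4°

Trajectory: y = x tanθ − g x² (1 + tan²θ)/(2v₀²). With x = 48.7, y = 76.8, v₀ = 48.2, g = 10.0:
5.104 tan²θ − 48.7 tanθ + (81.90) = 0.
tanθ = [48.7 ± √(48.7² − 4 × 5.104 × (81.90))] / (2 × 5.104) = (48.7 ± 26.45) / 10.21, giving tanθ = 2.180 or 7.361.
θ = 65.36° or 82.26°; the smaller is 65.36°.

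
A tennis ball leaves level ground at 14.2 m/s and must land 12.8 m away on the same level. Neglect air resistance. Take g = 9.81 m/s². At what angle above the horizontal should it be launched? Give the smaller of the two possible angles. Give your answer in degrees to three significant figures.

19.3°

Level-ground range R = v₀² sin(2θ)/g ⇒ sin(2θ) = gR/v₀² = 9.81 × 12.8 / 14.2² = 0.6227.
2θ = 38.52° or 180° − 38.52° = 141.5°, so θ = 19.26° or 70.74°.
The smaller angle is 19.26°.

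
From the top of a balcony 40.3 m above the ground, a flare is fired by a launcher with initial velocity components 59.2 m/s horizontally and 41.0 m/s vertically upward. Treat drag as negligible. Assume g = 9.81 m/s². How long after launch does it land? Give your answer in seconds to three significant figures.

9.25 s

Vertical motion (up positive, ground at y = 0): 4.905 t² − (41.00) t − 40.3 = 0, so t = (41.00 + √(41.00² + 2·9.81·40.3)) / 9.81 = (41.00 + 49.72) / 9.81 = 9.247 s.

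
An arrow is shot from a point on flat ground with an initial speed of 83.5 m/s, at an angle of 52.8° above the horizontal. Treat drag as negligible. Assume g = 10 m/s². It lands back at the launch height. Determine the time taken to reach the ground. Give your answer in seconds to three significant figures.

Resolve: vₓ = 83.50 cos 52.8° = 50.48 m/s and v_y0 = 83.50 sin 52.8° = 66.51 m/s.
Landing at launch height ⇒ T = 2 v_y0 / g = 2 × 66.51 / 10.0 = 13.30 s.

13.3 s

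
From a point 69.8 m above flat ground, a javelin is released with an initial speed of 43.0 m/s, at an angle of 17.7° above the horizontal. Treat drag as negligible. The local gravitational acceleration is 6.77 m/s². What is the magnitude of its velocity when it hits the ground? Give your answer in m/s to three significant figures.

52.9 m/s

Horizontal component vₓ = 43.00 cos 17.7° = 40.96 m/s; vertical v_y0 = 43.00 sin 17.7° = 13.07 m/s.
Vertical motion (up positive, ground at y = 0): 3.385 t² − (13.07) t − 69.8 = 0, so t = (13.07 + √(13.07² + 2·6.77·69.8)) / 6.77 = (13.07 + 33.41) / 6.77 = 6.866 s.
Vertical velocity at impact: v_y = v_y0 − g t = 13.07 − 6.77 × 6.866 = −33.41 m/s.
Speed: |v| = √(vₓ² + v_y²) = √(40.96² + 33.41²) = 52.86 m/s.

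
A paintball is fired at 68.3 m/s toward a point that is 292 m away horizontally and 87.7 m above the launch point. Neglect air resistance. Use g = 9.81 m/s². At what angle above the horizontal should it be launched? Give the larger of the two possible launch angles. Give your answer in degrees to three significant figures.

Trajectory: y = x tanθ − g x² (1 + tan²θ)/(2v₀²). With x = 292, y = 87.7, v₀ = 68.3, g = 9.81:
89.65 tan²θ − 292 tanθ + (177.4) = 0.
tanθ = [292 ± √(292² − 4 × 89.65 × (177.4))] / (2 × 89.65) = (292 ± 147.2) / 179.3, giving tanθ = 0.8076 or 2.449.
θ = 38.93° or 67.79°; the larger is 67.79°.

67.8°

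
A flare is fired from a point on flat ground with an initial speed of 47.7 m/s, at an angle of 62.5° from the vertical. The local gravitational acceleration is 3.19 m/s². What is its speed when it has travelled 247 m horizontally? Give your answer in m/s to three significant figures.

42.4 m/s

Resolve: vₓ = 47.70 sin 62.5° = 42.31 m/s and v_y0 = 47.70 cos 62.5° = 22.03 m/s.
At x = 247 m, t = x/vₓ = 247/42.31 = 5.838 s.
Vertical velocity there: v_y = v_y0 − g t = 22.03 − 3.19 × 5.838 = 3.403 m/s.
Speed: √(vₓ² + v_y²) = √(42.31² + 3.403²) = 42.45 m/s.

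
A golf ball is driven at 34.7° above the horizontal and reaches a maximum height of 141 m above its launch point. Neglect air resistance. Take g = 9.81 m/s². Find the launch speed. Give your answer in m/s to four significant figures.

92.39 m/s

At the peak v_y = 0, so v_y0 = √(2gH) = √(2 × 9.81 × 141) = 52.60 m/s.
v_y0 = v₀ sin θ ⇒ v₀ = 52.60 / sin 34.7° = 92.39 m/s.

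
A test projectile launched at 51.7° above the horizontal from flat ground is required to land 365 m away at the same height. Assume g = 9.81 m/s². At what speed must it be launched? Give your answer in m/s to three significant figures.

60.7 m/s

On level ground R = v₀² sin 2θ / g ⇒ v₀ = √(gR / sin 2θ).
v₀ = √(9.81 × 365 / sin 103.4°) = √(3581 / 0.9728) = √3680.9 = 60.67 m/s.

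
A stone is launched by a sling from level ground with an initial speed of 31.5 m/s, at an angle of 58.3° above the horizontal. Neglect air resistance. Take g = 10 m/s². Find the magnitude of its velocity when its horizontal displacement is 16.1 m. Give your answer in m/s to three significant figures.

Resolve: vₓ = 31.50 cos 58.3° = 16.55 m/s and v_y0 = 31.50 sin 58.3° = 26.80 m/s.
Time to reach x = 16.1 m: t = x/vₓ = 16.1/16.55 = 0.9727 s.
Vertical velocity there: v_y = v_y0 − g t = 26.80 − 10.0 × 0.9727 = 17.07 m/s.
Speed: √(vₓ² + v_y²) = √(16.55² + 17.07²) = 23.78 m/s.

23.8 m/s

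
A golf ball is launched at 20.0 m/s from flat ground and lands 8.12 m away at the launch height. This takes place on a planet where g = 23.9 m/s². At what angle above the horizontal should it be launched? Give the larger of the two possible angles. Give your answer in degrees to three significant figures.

75.5°

R = v₀² sin 2θ / g gives sin 2θ = gR/v₀² = 23.9·8.12/20.0² = 0.4852.
2θ = 29.02° or 180° − 29.02° = 151.0°, so θ = 14.51° or 75.49°.
The larger angle is 75.49°.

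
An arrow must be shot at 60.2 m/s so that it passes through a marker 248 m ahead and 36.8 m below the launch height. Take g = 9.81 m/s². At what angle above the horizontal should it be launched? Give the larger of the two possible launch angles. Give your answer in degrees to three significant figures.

70.2°

Trajectory: y = x tanθ − g x² (1 + tan²θ)/(2v₀²). With x = 248, y = −36.8, v₀ = 60.2, g = 9.81:
83.24 tan²θ − 248 tanθ + (46.44) = 0.
tanθ = [248 ± √(248² − 4 × 83.24 × (46.44))] / (2 × 83.24) = (248 ± 214.6) / 166.5, giving tanθ = 0.2008 or 2.778.
θ = 11.35° or 70.21°; the larger is 70.21°.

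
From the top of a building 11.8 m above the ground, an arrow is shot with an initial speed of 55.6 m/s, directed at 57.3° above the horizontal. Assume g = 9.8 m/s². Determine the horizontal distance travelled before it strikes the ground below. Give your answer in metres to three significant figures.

294 m

Horizontal component vₓ = 55.60 cos 57.3° = 30.04 m/s; vertical v_y0 = 55.60 sin 57.3° = 46.79 m/s.
Vertical motion (up positive, ground at y = 0): 4.900 t² − (46.79) t − 11.8 = 0, so t = (46.79 + √(46.79² + 2·9.80·11.8)) / 9.80 = (46.79 + 49.20) / 9.80 = 9.794 s.
Horizontal distance: R = vₓ t = 30.04 × 9.794 = 294.2 m.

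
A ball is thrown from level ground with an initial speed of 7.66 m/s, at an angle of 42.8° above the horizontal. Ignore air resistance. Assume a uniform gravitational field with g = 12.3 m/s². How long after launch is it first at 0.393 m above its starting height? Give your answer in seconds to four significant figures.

vₓ = 7.660 cos 42.8° = 5.620 m/s; v_y0 = 7.660 sin 42.8° = 5.205 m/s.
Set y = v_y0 t − ½ g t² = 0.393: 6.150 t² − 5.205 t + 0.393 = 0.
t = [5.205 ± √(5.205² − 2·12.3·0.393)] / 12.3 = (5.205 ± 4.174) / 12.3, so t = 0.08381 s or t = 0.7625 s.
The first (ascending) time is 0.08381 s.

0.08381 s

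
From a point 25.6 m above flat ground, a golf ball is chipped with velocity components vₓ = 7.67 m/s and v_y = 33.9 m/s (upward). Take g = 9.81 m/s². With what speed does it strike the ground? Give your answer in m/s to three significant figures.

With up positive and y = 0 at the ground: y(t) = 25.6 + (33.90) t − 4.905 t². Setting y = 0 and taking the positive root: t = [33.90 + √(33.90² + 2·9.81·25.6)] / 9.81 = (33.90 + 40.64) / 9.81 = 7.598 s.
Vertical velocity at impact: v_y = v_y0 − g t = 33.90 − 9.81 × 7.598 = −40.64 m/s.
Speed: |v| = √(vₓ² + v_y²) = √(7.670² + 40.64²) = 41.36 m/s.

41.4 m/s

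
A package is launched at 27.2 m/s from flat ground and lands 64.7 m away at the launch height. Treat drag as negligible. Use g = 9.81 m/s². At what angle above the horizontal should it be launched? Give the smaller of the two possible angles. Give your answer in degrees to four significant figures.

R = v₀² sin 2θ / g gives sin 2θ = gR/v₀² = 9.81·64.7/27.2² = 0.8579.
2θ = 59.08° or 180° − 59.08° = 120.9°, so θ = 29.54° or 60.46°.
The smaller angle is 29.54°.

29.54°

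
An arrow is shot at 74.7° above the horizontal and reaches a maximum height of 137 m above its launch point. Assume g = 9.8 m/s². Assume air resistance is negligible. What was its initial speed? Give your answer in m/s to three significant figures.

53.7 m/s

At the peak v_y = 0, so v_y0 = √(2gH) = √(2 × 9.80 × 137) = 51.82 m/s.
v_y0 = v₀ sin θ ⇒ v₀ = 51.82 / sin 74.7° = 53.72 m/s.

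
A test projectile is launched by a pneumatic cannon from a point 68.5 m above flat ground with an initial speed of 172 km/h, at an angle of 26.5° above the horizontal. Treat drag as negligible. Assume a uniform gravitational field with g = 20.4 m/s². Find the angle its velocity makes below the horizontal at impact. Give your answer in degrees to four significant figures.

53.13°

Convert: 172 km/h = 172/3.6 = 47.78 m/s.
vₓ = 47.78 cos 26.5° = 42.76 m/s; v_y0 = 47.78 sin 26.5° = 21.32 m/s.
The projectile lands when y = 68.5 + (21.32) t − ½·20.4·t² = 0. Positive root: t = (21.32 + √(21.32² + 2·20.4·68.5)) / 20.4 = (21.32 + 57.00) / 20.4 = 3.839 s.
At impact: v_y = v_y0 − g t = −57.00 m/s; vₓ = 42.76 m/s.
Angle below horizontal: arctan(|v_y|/vₓ) = arctan(57.00/42.76) = 53.13°.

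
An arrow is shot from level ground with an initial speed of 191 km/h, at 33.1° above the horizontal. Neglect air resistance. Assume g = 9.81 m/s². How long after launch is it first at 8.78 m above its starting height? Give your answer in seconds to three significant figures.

0.320 s

Convert: 191 km/h = 191/3.6 = 53.06 m/s.
vₓ = 53.06 cos 33.1° = 44.45 m/s; v_y0 = 53.06 sin 33.1° = 28.97 m/s.
Set y = v_y0 t − ½ g t² = 8.78: 4.905 t² − 28.97 t + 8.78 = 0.
t = [28.97 ± √(28.97² − 2·9.81·8.78)] / 9.81 = (28.97 ± 25.83) / 9.81, so t = 0.3204 s or t = 5.587 s.
The first (ascending) time is 0.3204 s.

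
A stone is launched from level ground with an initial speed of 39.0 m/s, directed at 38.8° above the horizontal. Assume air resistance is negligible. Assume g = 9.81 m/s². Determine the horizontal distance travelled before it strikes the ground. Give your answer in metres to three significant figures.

151 m

Horizontal component vₓ = 39.00 cos 38.8° = 30.39 m/s; vertical v_y0 = 39.00 sin 38.8° = 24.44 m/s.
Flight time T = 2 v_y0 / g = 4.982 s.
Range: R = vₓ T = 30.39 × 4.982 = 151.4 m.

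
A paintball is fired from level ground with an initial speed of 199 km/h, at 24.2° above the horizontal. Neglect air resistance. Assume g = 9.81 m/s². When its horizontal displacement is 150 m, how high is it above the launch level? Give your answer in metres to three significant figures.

Convert: 199 km/h = 199/3.6 = 55.28 m/s.
Horizontal component vₓ = 55.28 cos 24.2° = 50.42 m/s; vertical v_y0 = 55.28 sin 24.2° = 22.66 m/s.
x = vₓ t ⇒ t = 150/50.42 = 2.975 s.
Height: y = v_y0 t − ½ g t² = 22.66 × 2.975 − 4.905 × 2.975² = 67.41 − 43.41 = 24.00 m.

24.0 m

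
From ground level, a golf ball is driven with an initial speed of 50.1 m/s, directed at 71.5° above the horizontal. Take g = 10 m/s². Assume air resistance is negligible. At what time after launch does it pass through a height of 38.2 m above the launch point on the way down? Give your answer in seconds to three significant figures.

8.62 s

vₓ = 50.10 cos 71.5° = 15.90 m/s; v_y0 = 50.10 sin 71.5° = 47.51 m/s.
Set y = v_y0 t − ½ g t² = 38.2: 5.000 t² − 47.51 t + 38.2 = 0.
Quadratic formula: t = (47.51 ± √1493.3) / 10.0 = (47.51 ± 38.64) / 10.0 → t = 0.8868 s or 8.615 s.
The descending-branch root is 8.615 s.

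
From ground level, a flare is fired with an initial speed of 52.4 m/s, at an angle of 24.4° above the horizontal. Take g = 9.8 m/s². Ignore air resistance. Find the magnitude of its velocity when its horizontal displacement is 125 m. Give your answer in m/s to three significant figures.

Components: vₓ = 52.40 cos 24.4° = 47.72 m/s, v_y0 = 52.40 sin 24.4° = 21.65 m/s.
x = vₓ t ⇒ t = 125/47.72 = 2.619 s.
Vertical velocity there: v_y = v_y0 − g t = 21.65 − 9.80 × 2.619 = −4.024 m/s.
Speed: √(vₓ² + v_y²) = √(47.72² + 4.024²) = 47.89 m/s.

47.9 m/s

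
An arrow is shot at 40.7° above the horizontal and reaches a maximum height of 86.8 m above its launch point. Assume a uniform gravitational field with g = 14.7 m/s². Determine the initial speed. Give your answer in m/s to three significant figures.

77.5 m/s

At the peak v_y = 0, so v_y0 = √(2gH) = √(2 × 14.7 × 86.8) = 50.52 m/s.
v_y0 = v₀ sin θ ⇒ v₀ = 50.52 / sin 40.7° = 77.47 m/s.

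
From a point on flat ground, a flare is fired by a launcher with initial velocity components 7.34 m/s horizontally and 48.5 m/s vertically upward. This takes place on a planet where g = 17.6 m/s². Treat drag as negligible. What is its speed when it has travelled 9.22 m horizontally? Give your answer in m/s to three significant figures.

27.4 m/s

At x = 9.22 m, t = x/vₓ = 9.22/7.340 = 1.256 s.
Vertical velocity there: v_y = v_y0 − g t = 48.50 − 17.6 × 1.256 = 26.39 m/s.
Speed: √(vₓ² + v_y²) = √(7.340² + 26.39²) = 27.39 m/s.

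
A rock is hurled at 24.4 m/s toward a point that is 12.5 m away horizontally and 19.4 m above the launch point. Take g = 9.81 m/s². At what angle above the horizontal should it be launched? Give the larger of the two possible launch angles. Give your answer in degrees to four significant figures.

Trajectory: y = x tanθ − g x² (1 + tan²θ)/(2v₀²). With x = 12.5, y = 19.4, v₀ = 24.4, g = 9.81:
1.287 tan²θ − 12.5 tanθ + (20.69) = 0.
tanθ = [12.5 ± √(12.5² − 4 × 1.287 × (20.69))] / (2 × 1.287) = (12.5 ± 7.052) / 2.575, giving tanθ = 2.116 or 7.594.
θ = 64.71° or 82.50°; the larger is 82.50°.

82.50°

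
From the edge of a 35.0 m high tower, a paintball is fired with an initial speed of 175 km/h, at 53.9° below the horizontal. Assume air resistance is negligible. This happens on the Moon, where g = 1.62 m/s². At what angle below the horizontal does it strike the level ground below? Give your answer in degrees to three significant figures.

Convert: 175 km/h = 175/3.6 = 48.61 m/s.
Horizontal component vₓ = 48.61 cos 53.9° = 28.64 m/s; vertical v_y0 = −39.28 m/s (downward).
With up positive and y = 0 at the ground: y(t) = 35.0 + (−39.28) t − 0.8100 t². Setting y = 0 and taking the positive root: t = [−39.28 + √(39.28² + 2·1.62·35.0)] / 1.62 = (−39.28 + 40.70) / 1.62 = 0.8753 s.
At impact: v_y = v_y0 − g t = −40.70 m/s; vₓ = 28.64 m/s.
Angle below horizontal: arctan(|v_y|/vₓ) = arctan(40.70/28.64) = 54.86°.

54.9°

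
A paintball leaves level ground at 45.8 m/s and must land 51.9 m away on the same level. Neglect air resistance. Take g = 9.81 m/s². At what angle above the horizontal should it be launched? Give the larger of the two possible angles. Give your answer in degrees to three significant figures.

83.0°

From R = (v₀²/g) sin 2θ: sin 2θ = 9.81 × 51.9 / 2097.6 = 0.2427.
2θ = 14.05° or 180° − 14.05° = 166.0°, so θ = 7.024° or 82.98°.
The larger angle is 82.98°.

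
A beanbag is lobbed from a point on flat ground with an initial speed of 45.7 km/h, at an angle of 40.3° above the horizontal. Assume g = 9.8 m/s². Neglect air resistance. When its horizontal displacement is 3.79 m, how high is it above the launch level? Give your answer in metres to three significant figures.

Convert: 45.7 km/h = 45.7/3.6 = 12.69 m/s.
Horizontal component vₓ = 12.69 cos 40.3° = 9.682 m/s; vertical v_y0 = 12.69 sin 40.3° = 8.211 m/s.
At x = 3.79 m, t = x/vₓ = 3.79/9.682 = 0.3915 s.
Height: y = v_y0 t − ½ g t² = 8.211 × 0.3915 − 4.900 × 0.3915² = 3.214 − 0.7509 = 2.463 m.

2.46 m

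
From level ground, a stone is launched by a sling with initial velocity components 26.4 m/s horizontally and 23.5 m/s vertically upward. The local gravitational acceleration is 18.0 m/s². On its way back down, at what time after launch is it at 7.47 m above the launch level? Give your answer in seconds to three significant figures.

Require v_y0 t − ½ g t² = 7.47, i.e. 9.000 t² − 23.50 t + 7.47 = 0.
t = [23.50 ± √(23.50² − 2·18.0·7.47)] / 18.0 = (23.50 ± 16.83) / 18.0, so t = 0.3704 s or t = 2.241 s.
The descending-branch root is 2.241 s.

2.24 s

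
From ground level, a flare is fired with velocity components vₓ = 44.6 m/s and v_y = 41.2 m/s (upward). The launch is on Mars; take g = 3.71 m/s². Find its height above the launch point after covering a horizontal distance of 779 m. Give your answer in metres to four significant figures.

153.7 m

At x = 779 m, t = x/vₓ = 779/44.60 = 17.47 s.
Height: y = v_y0 t − ½ g t² = 41.20 × 17.47 − 1.855 × 17.47² = 719.6 − 565.9 = 153.7 m.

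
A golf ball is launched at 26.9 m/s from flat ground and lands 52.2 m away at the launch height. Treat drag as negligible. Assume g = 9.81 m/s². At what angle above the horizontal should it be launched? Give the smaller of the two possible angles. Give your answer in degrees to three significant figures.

22.5°

From R = (v₀²/g) sin 2θ: sin 2θ = 9.81 × 52.2 / 723.61 = 0.7077.
2θ = 45.05° or 180° − 45.05° = 135.0°, so θ = 22.52° or 67.48°.
The smaller angle is 22.52°.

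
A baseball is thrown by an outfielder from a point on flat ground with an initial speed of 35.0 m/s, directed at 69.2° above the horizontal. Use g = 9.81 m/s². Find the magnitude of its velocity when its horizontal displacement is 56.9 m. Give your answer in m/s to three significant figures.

17.4 m/s

Resolve: vₓ = 35.00 cos 69.2° = 12.43 m/s and v_y0 = 35.00 sin 69.2° = 32.72 m/s.
x = vₓ t ⇒ t = 56.9/12.43 = 4.578 s.
Vertical velocity there: v_y = v_y0 − g t = 32.72 − 9.81 × 4.578 = −12.19 m/s.
Speed: √(vₓ² + v_y²) = √(12.43² + 12.19²) = 17.41 m/s.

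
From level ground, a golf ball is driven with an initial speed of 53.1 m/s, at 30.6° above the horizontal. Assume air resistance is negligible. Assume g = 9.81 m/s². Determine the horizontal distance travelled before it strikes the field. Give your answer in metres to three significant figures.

Components: vₓ = 53.10 cos 30.6° = 45.71 m/s, v_y0 = 53.10 sin 30.6° = 27.03 m/s.
Time aloft: T = 2 v_y0 / g = 2 × 27.03 / 9.81 = 5.511 s.
Horizontal distance R = vₓ T = 45.71 × 5.511 = 251.9 m.

252 m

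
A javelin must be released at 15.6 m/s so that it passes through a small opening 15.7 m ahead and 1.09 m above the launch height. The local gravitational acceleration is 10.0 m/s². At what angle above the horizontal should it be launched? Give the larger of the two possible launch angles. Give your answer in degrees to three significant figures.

69.3°

Trajectory: y = x tanθ − g x² (1 + tan²θ)/(2v₀²). With x = 15.7, y = 1.09, v₀ = 15.6, g = 10.0:
5.064 tan²θ − 15.7 tanθ + (6.154) = 0.
tanθ = [15.7 ± √(15.7² − 4 × 5.064 × (6.154))] / (2 × 5.064) = (15.7 ± 11.04) / 10.13, giving tanθ = 0.4604 or 2.640.
θ = 24.72° or 69.25°; the larger is 69.25°.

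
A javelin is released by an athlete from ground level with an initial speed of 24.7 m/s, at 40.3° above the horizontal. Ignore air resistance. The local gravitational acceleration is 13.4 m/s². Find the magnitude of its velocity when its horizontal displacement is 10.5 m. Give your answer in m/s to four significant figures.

vₓ = 24.70 cos 40.3° = 18.84 m/s; v_y0 = 24.70 sin 40.3° = 15.98 m/s.
At x = 10.5 m, t = x/vₓ = 10.5/18.84 = 0.5574 s.
Vertical velocity there: v_y = v_y0 − g t = 15.98 − 13.4 × 0.5574 = 8.507 m/s.
Speed: √(vₓ² + v_y²) = √(18.84² + 8.507²) = 20.67 m/s.

20.67 m/s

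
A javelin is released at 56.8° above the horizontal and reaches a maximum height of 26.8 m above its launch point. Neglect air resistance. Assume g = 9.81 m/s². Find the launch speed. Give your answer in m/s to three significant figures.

27.4 m/s

At the peak v_y = 0, so v_y0 = √(2gH) = √(2 × 9.81 × 26.8) = 22.93 m/s.
v_y0 = v₀ sin θ ⇒ v₀ = 22.93 / sin 56.8° = 27.40 m/s.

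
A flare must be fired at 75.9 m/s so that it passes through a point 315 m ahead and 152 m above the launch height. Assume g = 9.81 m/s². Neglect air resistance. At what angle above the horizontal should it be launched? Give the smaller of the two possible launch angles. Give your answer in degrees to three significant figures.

Trajectory: y = x tanθ − g x² (1 + tan²θ)/(2v₀²). With x = 315, y = 152, v₀ = 75.9, g = 9.81:
84.48 tan²θ − 315 tanθ + (236.5) = 0.
tanθ = [315 ± √(315² − 4 × 84.48 × (236.5))] / (2 × 84.48) = (315 ± 139.0) / 169.0, giving tanθ = 1.042 or 2.687.
θ = 46.18° or 69.58°; the smaller is 46.18°.

46.2°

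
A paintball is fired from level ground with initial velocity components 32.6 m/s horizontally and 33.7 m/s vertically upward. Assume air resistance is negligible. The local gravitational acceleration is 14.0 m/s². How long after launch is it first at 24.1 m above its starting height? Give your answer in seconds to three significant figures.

Require v_y0 t − ½ g t² = 24.1, i.e. 7.000 t² − 33.70 t + 24.1 = 0.
Quadratic formula: t = (33.70 ± √460.89) / 14.0 = (33.70 ± 21.47) / 14.0 → t = 0.8737 s or 3.941 s.
The first (ascending) time is 0.8737 s.

0.874 s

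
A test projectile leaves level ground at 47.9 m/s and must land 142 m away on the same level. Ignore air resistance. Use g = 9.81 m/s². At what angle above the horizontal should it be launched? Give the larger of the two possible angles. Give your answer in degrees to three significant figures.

71.3°

R = v₀² sin 2θ / g gives sin 2θ = gR/v₀² = 9.81·142/47.9² = 0.6071.
2θ = 37.38° or 180° − 37.38° = 142.6°, so θ = 18.69° or 71.31°.
The larger angle is 71.31°.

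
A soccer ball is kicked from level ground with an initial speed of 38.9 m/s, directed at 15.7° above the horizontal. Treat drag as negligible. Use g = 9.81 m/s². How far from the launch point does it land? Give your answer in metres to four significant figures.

Components: vₓ = 38.90 cos 15.7° = 37.45 m/s, v_y0 = 38.90 sin 15.7° = 10.53 m/s.
Time aloft: T = 2 v_y0 / g = 2 × 10.53 / 9.81 = 2.146 s.
Range: R = vₓ T = 37.45 × 2.146 = 80.37 m.

80.37 m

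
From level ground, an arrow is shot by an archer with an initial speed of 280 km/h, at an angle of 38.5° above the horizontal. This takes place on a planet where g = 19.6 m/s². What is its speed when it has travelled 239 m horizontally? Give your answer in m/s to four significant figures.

67.23 m/s

Convert: 280 km/h = 280/3.6 = 77.78 m/s.
Horizontal component vₓ = 77.78 cos 38.5° = 60.87 m/s; vertical v_y0 = 77.78 sin 38.5° = 48.42 m/s.
Time to reach x = 239 m: t = x/vₓ = 239/60.87 = 3.926 s.
Vertical velocity there: v_y = v_y0 − g t = 48.42 − 19.6 × 3.926 = −28.54 m/s.
Speed: √(vₓ² + v_y²) = √(60.87² + 28.54²) = 67.23 m/s.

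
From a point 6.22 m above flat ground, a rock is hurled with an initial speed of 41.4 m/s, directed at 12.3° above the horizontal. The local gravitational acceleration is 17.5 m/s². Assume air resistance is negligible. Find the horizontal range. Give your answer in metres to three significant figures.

60.1 m

vₓ = 41.40 cos 12.3° = 40.45 m/s; v_y0 = 41.40 sin 12.3° = 8.819 m/s.
With up positive and y = 0 at the ground: y(t) = 6.22 + (8.819) t − 8.750 t². Setting y = 0 and taking the positive root: t = [8.819 + √(8.819² + 2·17.5·6.22)] / 17.5 = (8.819 + 17.19) / 17.5 = 1.486 s.
Horizontal distance: R = vₓ t = 40.45 × 1.486 = 60.12 m.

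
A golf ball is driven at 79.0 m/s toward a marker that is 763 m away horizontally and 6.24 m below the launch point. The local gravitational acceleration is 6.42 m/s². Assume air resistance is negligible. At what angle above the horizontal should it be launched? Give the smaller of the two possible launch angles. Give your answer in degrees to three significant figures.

Trajectory: y = x tanθ − g x² (1 + tan²θ)/(2v₀²). With x = 763, y = −6.24, v₀ = 79.0, g = 6.42:
299.4 tan²θ − 763 tanθ + (293.2) = 0.
tanθ = [763 ± √(763² − 4 × 299.4 × (293.2))] / (2 × 299.4) = (763 ± 480.6) / 598.9, giving tanθ = 0.4715 or 2.077.
θ = 25.24° or 64.29°; the smaller is 25.24°.

25.2°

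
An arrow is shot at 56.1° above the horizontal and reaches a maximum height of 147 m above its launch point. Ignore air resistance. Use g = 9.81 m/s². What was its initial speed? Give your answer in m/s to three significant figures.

At the peak v_y = 0, so v_y0 = √(2gH) = √(2 × 9.81 × 147) = 53.70 m/s.
v_y0 = v₀ sin θ ⇒ v₀ = 53.70 / sin 56.1° = 64.70 m/s.

64.7 m/s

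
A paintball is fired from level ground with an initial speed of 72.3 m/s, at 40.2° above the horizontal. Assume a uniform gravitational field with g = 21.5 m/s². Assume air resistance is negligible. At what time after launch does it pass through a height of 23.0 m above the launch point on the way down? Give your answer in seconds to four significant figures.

3.774 s

Components: vₓ = 72.30 cos 40.2° = 55.22 m/s, v_y0 = 72.30 sin 40.2° = 46.67 m/s.
Require v_y0 t − ½ g t² = 23.0, i.e. 10.75 t² − 46.67 t + 23.0 = 0.
Quadratic formula: t = (46.67 ± √1188.8) / 21.5 = (46.67 ± 34.48) / 21.5 → t = 0.5669 s or 3.774 s.
The descending-branch root is 3.774 s.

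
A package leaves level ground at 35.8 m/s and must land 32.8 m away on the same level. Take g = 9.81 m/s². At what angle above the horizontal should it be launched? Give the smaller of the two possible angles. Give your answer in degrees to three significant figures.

Level-ground range R = v₀² sin(2θ)/g ⇒ sin(2θ) = gR/v₀² = 9.81 × 32.8 / 35.8² = 0.2511.
2θ = 14.54° or 180° − 14.54° = 165.5°, so θ = 7.270° or 82.73°.
The smaller angle is 7.270°.

7.27°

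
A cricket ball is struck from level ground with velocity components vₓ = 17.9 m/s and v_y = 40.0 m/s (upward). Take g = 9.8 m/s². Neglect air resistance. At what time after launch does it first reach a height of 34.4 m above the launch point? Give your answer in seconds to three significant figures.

Set y = v_y0 t − ½ g t² = 34.4: 4.900 t² − 40.00 t + 34.4 = 0.
t = [40.00 ± √(40.00² − 2·9.80·34.4)] / 9.80 = (40.00 ± 30.43) / 9.80, so t = 0.9769 s or t = 7.186 s.
The first (ascending) time is 0.9769 s.

0.977 s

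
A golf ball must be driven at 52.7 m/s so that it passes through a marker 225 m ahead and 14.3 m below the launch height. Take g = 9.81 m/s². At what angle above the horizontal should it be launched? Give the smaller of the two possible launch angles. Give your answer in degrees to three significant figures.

21.6°

Trajectory: y = x tanθ − g x² (1 + tan²θ)/(2v₀²). With x = 225, y = −14.3, v₀ = 52.7, g = 9.81:
89.41 tan²θ − 225 tanθ + (75.11) = 0.
tanθ = [225 ± √(225² − 4 × 89.41 × (75.11))] / (2 × 89.41) = (225 ± 154.2) / 178.8, giving tanθ = 0.3962 or 2.120.
θ = 21.61° or 64.75°; the smaller is 21.61°.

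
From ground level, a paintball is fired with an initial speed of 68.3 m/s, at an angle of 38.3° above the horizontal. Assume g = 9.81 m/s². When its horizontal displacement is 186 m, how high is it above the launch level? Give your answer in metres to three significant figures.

87.8 m

Horizontal component vₓ = 68.30 cos 38.3° = 53.60 m/s; vertical v_y0 = 68.30 sin 38.3° = 42.33 m/s.
x = vₓ t ⇒ t = 186/53.60 = 3.470 s.
Height: y = v_y0 t − ½ g t² = 42.33 × 3.470 − 4.905 × 3.470² = 146.9 − 59.07 = 87.83 m.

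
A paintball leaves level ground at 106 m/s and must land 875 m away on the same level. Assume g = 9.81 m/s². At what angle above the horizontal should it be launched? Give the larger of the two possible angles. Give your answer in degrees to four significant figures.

From R = (v₀²/g) sin 2θ: sin 2θ = 9.81 × 875 / 11236 = 0.7640.
2θ = 49.81° or 180° − 49.81° = 130.2°, so θ = 24.91° or 65.09°.
The larger angle is 65.09°.

65.09°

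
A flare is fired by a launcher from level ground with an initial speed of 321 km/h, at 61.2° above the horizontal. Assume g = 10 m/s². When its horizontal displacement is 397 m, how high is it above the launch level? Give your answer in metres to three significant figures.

Convert: 321 km/h = 321/3.6 = 89.17 m/s.
Horizontal component vₓ = 89.17 cos 61.2° = 42.96 m/s; vertical v_y0 = 89.17 sin 61.2° = 78.14 m/s.
At x = 397 m, t = x/vₓ = 397/42.96 = 9.242 s.
Height: y = v_y0 t − ½ g t² = 78.14 × 9.242 − 5.000 × 9.242² = 722.1 − 427.1 = 295.1 m.

295 m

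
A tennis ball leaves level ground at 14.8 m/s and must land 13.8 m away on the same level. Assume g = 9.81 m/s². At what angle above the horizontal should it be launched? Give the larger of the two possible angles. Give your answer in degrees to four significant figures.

70.91°

From R = (v₀²/g) sin 2θ: sin 2θ = 9.81 × 13.8 / 219.04 = 0.6181.
2θ = 38.17° or 180° − 38.17° = 141.8°, so θ = 19.09° or 70.91°.
The larger angle is 70.91°.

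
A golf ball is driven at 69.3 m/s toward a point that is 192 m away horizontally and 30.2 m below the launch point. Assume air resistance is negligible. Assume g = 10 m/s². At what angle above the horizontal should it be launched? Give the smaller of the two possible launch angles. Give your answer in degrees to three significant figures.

2.46°

Trajectory: y = x tanθ − g x² (1 + tan²θ)/(2v₀²). With x = 192, y = −30.2, v₀ = 69.3, g = 10.0:
38.38 tan²θ − 192 tanθ + (8.180) = 0.
tanθ = [192 ± √(192² − 4 × 38.38 × (8.180))] / (2 × 38.38) = (192 ± 188.7) / 76.76, giving tanθ = 0.04297 or 4.960.
θ = 2.461° or 78.60°; the smaller is 2.461°.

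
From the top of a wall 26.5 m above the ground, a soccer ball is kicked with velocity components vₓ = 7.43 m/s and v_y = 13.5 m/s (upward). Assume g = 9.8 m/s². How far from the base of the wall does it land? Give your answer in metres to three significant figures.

With up positive and y = 0 at the ground: y(t) = 26.5 + (13.50) t − 4.900 t². Setting y = 0 and taking the positive root: t = [13.50 + √(13.50² + 2·9.80·26.5)] / 9.80 = (13.50 + 26.49) / 9.80 = 4.080 s.
Horizontal distance: R = vₓ t = 7.430 × 4.080 = 30.32 m.

30.3 m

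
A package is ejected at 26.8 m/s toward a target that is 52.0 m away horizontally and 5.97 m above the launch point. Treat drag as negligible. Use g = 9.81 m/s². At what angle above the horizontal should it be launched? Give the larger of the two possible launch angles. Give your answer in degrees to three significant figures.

65.7°

Trajectory: y = x tanθ − g x² (1 + tan²θ)/(2v₀²). With x = 52.0, y = 5.97, v₀ = 26.8, g = 9.81:
18.47 tan²θ − 52.0 tanθ + (24.44) = 0.
tanθ = [52.0 ± √(52.0² − 4 × 18.47 × (24.44))] / (2 × 18.47) = (52.0 ± 29.98) / 36.93, giving tanθ = 0.5961 or 2.220.
θ = 30.80° or 65.75°; the larger is 65.75°.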